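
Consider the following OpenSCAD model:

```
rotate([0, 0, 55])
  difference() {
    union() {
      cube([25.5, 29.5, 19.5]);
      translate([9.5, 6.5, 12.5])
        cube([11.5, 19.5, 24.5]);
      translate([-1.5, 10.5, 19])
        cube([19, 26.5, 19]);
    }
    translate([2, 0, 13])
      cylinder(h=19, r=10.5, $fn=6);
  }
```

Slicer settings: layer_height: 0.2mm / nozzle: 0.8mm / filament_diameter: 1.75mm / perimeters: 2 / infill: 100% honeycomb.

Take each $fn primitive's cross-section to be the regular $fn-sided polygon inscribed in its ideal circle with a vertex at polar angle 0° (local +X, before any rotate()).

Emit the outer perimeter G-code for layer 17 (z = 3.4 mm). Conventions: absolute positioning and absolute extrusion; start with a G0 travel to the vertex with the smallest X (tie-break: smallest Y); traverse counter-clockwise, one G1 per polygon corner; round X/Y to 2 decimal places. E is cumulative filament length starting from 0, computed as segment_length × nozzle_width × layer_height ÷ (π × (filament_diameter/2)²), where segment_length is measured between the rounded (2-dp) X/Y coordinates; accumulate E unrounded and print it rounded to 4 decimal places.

G0 X-24.16 Y16.92 Z3.40
G1 X0.00 Y0.00 E1.9621
G1 X14.63 Y20.89 E3.6586
G1 X-9.54 Y37.81 E5.6212
G1 X-24.16 Y16.92 E7.3173

At z = 3.4 mm: the 25.5×29.5 cube contributes its full rectangle; the cube at (9.5, 6.5) does not reach this height (z outside [12.5, 37]); the cube at (-1.5, 10.5) is not intersected at this z (z outside [19, 38]); Taking the union: only the 25.5×29.5 cube is present, so the union is just that shape — 1 connected region; the cylinder at (2, 0) does not reach this height (z outside [13, 32]); Subtracting the remaining from the first: none of the subtracted shapes is present at this height, so the result so far is unchanged — 1 connected region; (rotated 55° about Z; rotation is an isometry so areas/perimeters/island counts are preserved). The outline is a single polygon with 4 vertices. Extrusion per mm of travel: 0.8 × 0.2 / (π × 0.875²) = 0.066520. Accumulating E over each segment gives final E = 7.3173.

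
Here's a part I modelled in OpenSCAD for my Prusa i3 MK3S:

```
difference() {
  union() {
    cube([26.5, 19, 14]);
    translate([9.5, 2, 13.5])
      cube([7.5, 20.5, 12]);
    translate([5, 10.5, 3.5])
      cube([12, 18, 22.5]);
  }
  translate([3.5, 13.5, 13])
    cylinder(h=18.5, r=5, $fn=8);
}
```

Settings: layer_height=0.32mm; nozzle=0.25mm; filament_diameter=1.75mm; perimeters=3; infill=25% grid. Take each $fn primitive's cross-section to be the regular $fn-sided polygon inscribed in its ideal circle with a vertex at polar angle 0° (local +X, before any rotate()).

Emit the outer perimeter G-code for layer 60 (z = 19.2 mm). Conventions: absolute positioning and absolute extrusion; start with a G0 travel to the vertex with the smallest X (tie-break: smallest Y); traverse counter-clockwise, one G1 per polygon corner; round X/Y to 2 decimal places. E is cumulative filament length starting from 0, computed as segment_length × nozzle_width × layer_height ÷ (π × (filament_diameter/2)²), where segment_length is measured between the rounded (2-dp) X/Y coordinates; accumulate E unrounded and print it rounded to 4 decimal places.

G0 X5.00 Y17.88 Z19.20
G1 X7.04 Y17.04 E0.0734
G1 X8.50 Y13.50 E0.2007
G1 X7.26 Y10.50 E0.3087
G1 X9.50 Y10.50 E0.3832
G1 X9.50 Y2.00 E0.6659
G1 X17.00 Y2.00 E0.9154
G1 X17.00 Y28.50 E1.7968
G1 X5.00 Y28.50 E2.1959
G1 X5.00 Y17.88 E2.5491

At z = 19.2 mm: the cube is absent (z outside [0, 14]); the cube at (9.5, 2) (footprint 7.5×20.5) is included at this height; the 12×18 cube at (5, 10.5) contributes its full rectangle; Taking the union: the regions partially overlap (shared area 90.00 mm²), so overlapping operands fuse into one piece — 1 connected region; the r=5 cylinder at (3.5, 13.5) gives a regular 8-gon of circumradius 5 (constant along its height); Subtracting the remaining from the first: starting from that combined region, the r=5 cylinder at (3.5, 13.5) partially overlaps it — only the 19.28 mm² overlap (of its 70.71 mm²) is removed, clipping the outline — 1 connected region. The outline is a single polygon with 9 vertices. Extrusion per mm of travel: 0.25 × 0.32 / (π × 0.875²) = 0.033260. Accumulating E over each segment gives final E = 2.5491.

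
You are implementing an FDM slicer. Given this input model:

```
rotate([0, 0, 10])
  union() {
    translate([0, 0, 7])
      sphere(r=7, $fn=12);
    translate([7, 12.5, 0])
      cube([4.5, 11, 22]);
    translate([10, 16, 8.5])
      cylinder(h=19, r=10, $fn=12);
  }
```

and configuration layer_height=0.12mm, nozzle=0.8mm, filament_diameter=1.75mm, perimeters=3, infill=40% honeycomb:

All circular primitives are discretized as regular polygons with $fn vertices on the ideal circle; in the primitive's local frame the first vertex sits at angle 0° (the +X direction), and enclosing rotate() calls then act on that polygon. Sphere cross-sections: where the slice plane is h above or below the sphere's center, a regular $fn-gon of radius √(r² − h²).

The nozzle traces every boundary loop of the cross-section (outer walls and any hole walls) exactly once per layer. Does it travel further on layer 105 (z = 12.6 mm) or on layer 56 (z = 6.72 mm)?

Layer 105 (z = 12.6): the sphere: section is a regular 12-gon, circumradius = √(r²−h²) = √(7²−5.6²) = 4.200 (perimeter = 2·12·4.200·sin(180°/12) = 26.09 mm); the cube at (7, 12.5) (footprint 4.5×11) is included at this height (perimeter 31.00 mm); the r=10 cylinder at (10, 16) contributes a regular 12-gon of circumradius 10 (perimeter = 2·12·10.000·sin(180°/12) = 62.12 mm); Merging all regions: the regions partially overlap (shared area 49.50 mm²), so the edge portions inside another operand are dropped and the merged outline is re-measured after clipping — boundary = 88.21 mm; (whole slice rotated 10° about Z — lengths, areas and connectivity unchanged). So its perimeter = 88.21 mm. Layer 56 (z = 6.72): the r=7 sphere slices to a regular 12-gon of circumradius 6.994 (√(r²−h²) with h=0.28 from center) (perimeter = 2·12·6.994·sin(180°/12) = 43.45 mm); the cube at (7, 12.5) (footprint 4.5×11) is included at this height (perimeter 31.00 mm); the cylinder at (10, 16) is not intersected at this z (z outside [8.5, 27.5]); Merging all regions: the 2 present regions are separate (no shared area or edge), so areas and boundary lengths simply add and each stays a separate island — boundary = 74.45 mm; (rotated 10° about Z; rotation is an isometry so areas/perimeters/island counts are preserved). So its perimeter = 74.45 mm. Layer 105 is larger (88.21 vs 74.45 mm).

layer 105 (z = 12.6 mm)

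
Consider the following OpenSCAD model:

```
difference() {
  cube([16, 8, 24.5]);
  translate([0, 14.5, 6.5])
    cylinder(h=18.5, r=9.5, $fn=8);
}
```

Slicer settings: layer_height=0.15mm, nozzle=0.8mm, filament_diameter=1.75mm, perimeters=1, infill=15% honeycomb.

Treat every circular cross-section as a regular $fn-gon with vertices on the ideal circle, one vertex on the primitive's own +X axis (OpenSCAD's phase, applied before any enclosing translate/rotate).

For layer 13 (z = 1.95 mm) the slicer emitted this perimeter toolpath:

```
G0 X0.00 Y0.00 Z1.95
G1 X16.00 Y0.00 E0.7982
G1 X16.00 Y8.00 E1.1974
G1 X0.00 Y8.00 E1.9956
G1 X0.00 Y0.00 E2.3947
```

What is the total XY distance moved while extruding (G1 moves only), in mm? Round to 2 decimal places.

48.00 mm

Sum the Euclidean lengths of each G1 segment: total = 48.00 mm.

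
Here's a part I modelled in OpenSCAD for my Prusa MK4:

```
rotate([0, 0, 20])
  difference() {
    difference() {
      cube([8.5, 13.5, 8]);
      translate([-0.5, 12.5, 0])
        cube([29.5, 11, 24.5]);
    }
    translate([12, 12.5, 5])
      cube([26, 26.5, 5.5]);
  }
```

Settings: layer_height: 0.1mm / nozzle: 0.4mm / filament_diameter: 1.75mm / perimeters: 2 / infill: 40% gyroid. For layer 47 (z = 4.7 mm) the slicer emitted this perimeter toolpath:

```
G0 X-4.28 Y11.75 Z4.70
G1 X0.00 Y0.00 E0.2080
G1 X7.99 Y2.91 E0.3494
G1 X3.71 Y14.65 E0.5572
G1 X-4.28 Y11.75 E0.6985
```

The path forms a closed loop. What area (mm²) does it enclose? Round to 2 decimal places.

Apply the shoelace formula to the sequence of (X, Y) vertices; enclosed area = 106.28 mm².

106.28 mm²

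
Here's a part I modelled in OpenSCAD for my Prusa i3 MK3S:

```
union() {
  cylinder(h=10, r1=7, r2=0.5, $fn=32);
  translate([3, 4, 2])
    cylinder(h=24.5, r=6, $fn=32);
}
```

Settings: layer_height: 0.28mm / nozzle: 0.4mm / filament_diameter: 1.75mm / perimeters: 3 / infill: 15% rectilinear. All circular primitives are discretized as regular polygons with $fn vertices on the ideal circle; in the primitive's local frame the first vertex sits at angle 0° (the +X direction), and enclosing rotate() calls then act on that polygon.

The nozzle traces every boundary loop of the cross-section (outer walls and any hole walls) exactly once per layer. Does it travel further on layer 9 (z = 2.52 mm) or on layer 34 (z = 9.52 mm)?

layer 9 (z = 2.52 mm)

Layer 9 (z = 2.52): the cone (r1=7→r2=0.5) has section circumradius 5.362 here — a regular 32-gon (perimeter = 2·32·5.362·sin(180°/32) = 33.64 mm); the r=6 cylinder at (3, 4) gives a regular 32-gon of circumradius 6 (constant along its height) (perimeter = 2·32·6.000·sin(180°/32) = 37.64 mm); Combining (union): the regions partially overlap (shared area 45.82 mm²), so the edge portions inside another operand are dropped and the merged outline is re-measured after clipping — boundary = 46.08 mm. So its perimeter = 46.08 mm. Layer 34 (z = 9.52): the cone (r1=7→r2=0.5) has section circumradius 0.812 here — a regular 32-gon (perimeter = 2·32·0.812·sin(180°/32) = 5.09 mm); the r=6 cylinder at (3, 4) contributes a regular 32-gon of circumradius 6 (perimeter = 2·32·6.000·sin(180°/32) = 37.64 mm); Merging all regions: the cone lies entirely inside the r=6 cylinder at (3, 4), so the union is just the r=6 cylinder at (3, 4) — boundary = 37.64 mm. So its perimeter = 37.64 mm. Layer 9 is larger (46.08 vs 37.64 mm).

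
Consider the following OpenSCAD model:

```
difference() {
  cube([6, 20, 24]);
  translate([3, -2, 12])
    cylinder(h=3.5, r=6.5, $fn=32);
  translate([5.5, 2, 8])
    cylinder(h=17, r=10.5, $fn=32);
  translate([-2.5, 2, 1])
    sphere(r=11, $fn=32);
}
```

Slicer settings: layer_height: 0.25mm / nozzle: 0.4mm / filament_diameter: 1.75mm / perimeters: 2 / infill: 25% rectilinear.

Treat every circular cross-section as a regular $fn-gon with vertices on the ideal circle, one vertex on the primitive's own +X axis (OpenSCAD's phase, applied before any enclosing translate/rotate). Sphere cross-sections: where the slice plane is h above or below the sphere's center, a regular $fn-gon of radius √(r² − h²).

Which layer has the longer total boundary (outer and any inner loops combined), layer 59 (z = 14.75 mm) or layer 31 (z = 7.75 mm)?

layer 31 (z = 7.75 mm)

Layer 59 (z = 14.75): the cube (footprint 6×20) is included at this height (perimeter 52.00 mm); the r=6.5 cylinder at (3, -2) contributes a regular 32-gon of circumradius 6.5 (perimeter = 2·32·6.500·sin(180°/32) = 40.78 mm); the r=10.5 cylinder at (5.5, 2) gives a regular 32-gon of circumradius 10.5 (constant along its height) (perimeter = 2·32·10.500·sin(180°/32) = 65.87 mm); the sphere at (-2.5, 2) does not reach this height (|z−center|=13.750 > r=11); Taking the first minus the rest: starting from the 6×20 cube, the r=6.5 cylinder at (3, -2) partially overlaps it — only the 25.44 mm² overlap (of its 131.88 mm²) is removed, clipping the outline; the r=10.5 cylinder at (5.5, 2) partially overlaps it — only the 46.59 mm² overlap (of its 344.14 mm²) is removed, clipping the outline — boundary = 28.94 mm. So its perimeter = 28.94 mm. Layer 31 (z = 7.75): the cube (footprint 6×20) is included at this height (perimeter 52.00 mm); the cylinder at (3, -2) is not intersected at this z (z outside [12, 15.5]); the cylinder at (5.5, 2) does not reach this height (z outside [8, 25]); the r=11 sphere at (-2.5, 2) slices to a regular 32-gon of circumradius 8.685 (√(r²−h²) with h=6.75 from center) (perimeter = 2·32·8.685·sin(180°/32) = 54.48 mm); After the difference (first − rest): starting from the 6×20 cube, the r=11 sphere at (-2.5, 2) partially overlaps it — only the 49.35 mm² overlap (of its 235.47 mm²) is removed, clipping the outline — boundary = 41.85 mm. So its perimeter = 41.85 mm. Layer 31 is larger (41.85 vs 28.94 mm).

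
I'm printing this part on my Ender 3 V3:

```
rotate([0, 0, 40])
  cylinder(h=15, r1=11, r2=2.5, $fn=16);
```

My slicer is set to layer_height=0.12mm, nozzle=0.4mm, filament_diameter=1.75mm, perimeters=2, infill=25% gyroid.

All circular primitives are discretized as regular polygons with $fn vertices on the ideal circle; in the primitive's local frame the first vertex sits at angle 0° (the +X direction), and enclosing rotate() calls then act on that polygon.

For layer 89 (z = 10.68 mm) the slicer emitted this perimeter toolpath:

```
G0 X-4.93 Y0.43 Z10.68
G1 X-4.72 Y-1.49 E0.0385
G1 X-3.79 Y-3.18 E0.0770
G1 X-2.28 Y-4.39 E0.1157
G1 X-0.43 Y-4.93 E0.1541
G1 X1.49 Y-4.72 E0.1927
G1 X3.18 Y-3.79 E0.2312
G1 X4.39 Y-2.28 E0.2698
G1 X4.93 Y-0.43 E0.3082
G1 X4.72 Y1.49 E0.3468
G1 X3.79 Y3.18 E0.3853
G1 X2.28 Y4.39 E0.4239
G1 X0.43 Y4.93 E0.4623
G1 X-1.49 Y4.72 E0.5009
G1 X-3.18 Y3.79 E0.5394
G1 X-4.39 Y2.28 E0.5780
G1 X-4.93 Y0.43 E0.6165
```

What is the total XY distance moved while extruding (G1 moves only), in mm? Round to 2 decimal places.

30.89 mm

Sum the Euclidean lengths of each G1 segment: total = 30.89 mm.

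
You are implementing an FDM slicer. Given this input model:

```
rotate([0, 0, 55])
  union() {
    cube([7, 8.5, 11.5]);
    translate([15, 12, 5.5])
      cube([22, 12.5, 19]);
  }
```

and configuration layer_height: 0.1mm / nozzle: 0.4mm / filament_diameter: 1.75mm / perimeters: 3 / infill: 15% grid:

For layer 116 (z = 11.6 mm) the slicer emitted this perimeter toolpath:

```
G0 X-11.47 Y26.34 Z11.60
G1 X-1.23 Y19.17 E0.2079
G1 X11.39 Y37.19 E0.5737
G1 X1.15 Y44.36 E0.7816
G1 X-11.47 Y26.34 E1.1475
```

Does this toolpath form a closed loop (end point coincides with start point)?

Start point (G0): (-11.47, 26.34). End point (last G1): the path returns to the start — closed.

yes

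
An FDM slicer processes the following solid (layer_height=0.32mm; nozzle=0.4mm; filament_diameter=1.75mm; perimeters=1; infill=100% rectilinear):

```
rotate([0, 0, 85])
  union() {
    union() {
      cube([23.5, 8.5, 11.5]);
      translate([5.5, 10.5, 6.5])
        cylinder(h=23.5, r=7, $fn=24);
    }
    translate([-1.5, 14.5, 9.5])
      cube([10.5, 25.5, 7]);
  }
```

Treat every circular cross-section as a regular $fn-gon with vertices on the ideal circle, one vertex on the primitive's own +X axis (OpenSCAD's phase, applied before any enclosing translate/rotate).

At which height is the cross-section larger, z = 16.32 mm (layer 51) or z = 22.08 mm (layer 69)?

layer 51 (z = 16.32 mm)

Layer 51 (z = 16.32): the cube is absent (z outside [0, 11.5]); the cylinder at (5.5, 10.5): section is a regular 24-gon, circumradius r=7 (area = (24/2)·7.000²·sin(360°/24) = 152.19 mm²); Taking the union: only the r=7 cylinder at (5.5, 10.5) is present, so the union is just that shape — area = 152.19 mm²; the 10.5×25.5 cube at (-1.5, 14.5) contributes its full rectangle (area 267.75 mm²); Merging all regions: the regions partially overlap — summed areas 419.94 mm² minus the doubly-counted overlap 21.11 mm² gives 398.82 mm² — area = 398.82 mm²; (rotated 85° about Z; rotation is an isometry so areas/perimeters/island counts are preserved). So its area = 398.82 mm². Layer 69 (z = 22.08): the cube is absent (z outside [0, 11.5]); the r=7 cylinder at (5.5, 10.5) gives a regular 24-gon of circumradius 7 (constant along its height) (area = (24/2)·7.000²·sin(360°/24) = 152.19 mm²); Combining (union): only the r=7 cylinder at (5.5, 10.5) is present, so the union is just that shape — area = 152.19 mm²; the cube at (-1.5, 14.5) is absent (z outside [9.5, 16.5]); Merging all regions: only the result so far is present, so the union is just that shape — area = 152.19 mm²; (rotated 85° about Z; rotation is an isometry so areas/perimeters/island counts are preserved). So its area = 152.19 mm². Layer 51 is larger (398.82 vs 152.19 mm²).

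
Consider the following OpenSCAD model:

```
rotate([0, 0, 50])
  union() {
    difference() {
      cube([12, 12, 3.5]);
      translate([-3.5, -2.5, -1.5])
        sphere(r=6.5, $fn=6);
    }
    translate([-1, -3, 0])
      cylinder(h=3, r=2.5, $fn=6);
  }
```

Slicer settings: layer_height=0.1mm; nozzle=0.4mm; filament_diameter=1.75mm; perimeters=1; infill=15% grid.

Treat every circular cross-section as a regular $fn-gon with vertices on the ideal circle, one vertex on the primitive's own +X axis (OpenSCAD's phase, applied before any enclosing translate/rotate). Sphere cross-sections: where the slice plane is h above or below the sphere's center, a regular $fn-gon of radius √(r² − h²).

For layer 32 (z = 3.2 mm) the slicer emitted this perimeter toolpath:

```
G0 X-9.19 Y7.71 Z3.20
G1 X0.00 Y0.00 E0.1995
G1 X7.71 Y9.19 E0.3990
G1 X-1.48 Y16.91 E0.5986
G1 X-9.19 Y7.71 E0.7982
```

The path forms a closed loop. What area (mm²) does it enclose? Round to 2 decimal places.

Apply the shoelace formula to the sequence of (X, Y) vertices; enclosed area = 143.98 mm².

143.98 mm²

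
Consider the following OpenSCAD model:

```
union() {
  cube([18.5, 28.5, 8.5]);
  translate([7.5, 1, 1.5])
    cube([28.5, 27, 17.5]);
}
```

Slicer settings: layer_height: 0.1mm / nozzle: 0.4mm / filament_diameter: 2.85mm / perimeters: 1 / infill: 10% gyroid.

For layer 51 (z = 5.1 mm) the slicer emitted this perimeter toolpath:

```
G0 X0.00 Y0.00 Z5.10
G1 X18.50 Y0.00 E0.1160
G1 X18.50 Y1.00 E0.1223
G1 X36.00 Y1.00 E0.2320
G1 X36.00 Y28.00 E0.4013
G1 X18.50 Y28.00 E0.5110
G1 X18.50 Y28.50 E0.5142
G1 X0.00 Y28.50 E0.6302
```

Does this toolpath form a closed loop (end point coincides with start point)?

no

Start point (G0): (0.00, 0.00). End point (last G1): the path does not return to the start — open.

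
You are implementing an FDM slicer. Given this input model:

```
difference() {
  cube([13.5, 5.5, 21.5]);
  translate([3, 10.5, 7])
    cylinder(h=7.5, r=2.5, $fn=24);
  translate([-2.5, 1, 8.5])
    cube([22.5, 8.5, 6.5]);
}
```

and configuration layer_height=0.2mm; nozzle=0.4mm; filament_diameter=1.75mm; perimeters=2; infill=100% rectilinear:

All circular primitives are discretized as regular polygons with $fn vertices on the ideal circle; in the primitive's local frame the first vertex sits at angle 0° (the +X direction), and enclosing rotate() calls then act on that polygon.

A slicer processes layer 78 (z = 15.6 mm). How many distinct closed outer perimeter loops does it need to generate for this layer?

1

At z = 15.6 mm: the 13.5×5.5 cube contributes its full rectangle; the cylinder at (3, 10.5) is not intersected at this z (z outside [7, 14.5]); the cube at (-2.5, 1) does not reach this height (z outside [8.5, 15]); Taking the first minus the rest: none of the subtracted shapes is present at this height, so the 13.5×5.5 cube is unchanged — 1 connected region. The result has 1 disconnected region.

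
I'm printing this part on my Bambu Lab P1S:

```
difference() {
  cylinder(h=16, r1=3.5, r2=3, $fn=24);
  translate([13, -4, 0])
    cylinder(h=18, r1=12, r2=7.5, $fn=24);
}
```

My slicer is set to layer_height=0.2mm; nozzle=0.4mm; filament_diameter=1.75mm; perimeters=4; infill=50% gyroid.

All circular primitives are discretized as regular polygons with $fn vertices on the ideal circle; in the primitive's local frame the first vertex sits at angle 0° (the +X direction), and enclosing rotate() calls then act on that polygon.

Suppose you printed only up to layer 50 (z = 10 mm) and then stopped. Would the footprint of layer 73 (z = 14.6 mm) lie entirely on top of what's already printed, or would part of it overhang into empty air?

Compare the two slices. At z = 10: the cone: at t=0.625 of its height the radius interpolates to r₁+(r₂−r₁)t = 3.188, giving a regular 24-gon of that circumradius (area = (24/2)·3.188²·sin(360°/24) = 31.56 mm²); the cone at (13, -4) contributes a regular 24-gon of circumradius 9.500 (interpolated between r1=12 and r2=7.5 at t=0.556) (area = (24/2)·9.500²·sin(360°/24) = 280.30 mm²); Subtracting the remaining from the first: starting from the cone (31.56 mm²), the cone at (13, -4) misses the remaining region (no effect) — area = 31.56 mm². At z = 14.6: the cone contributes a regular 24-gon of circumradius 3.044 (interpolated between r1=3.5 and r2=3 at t=0.912) (area = (24/2)·3.044²·sin(360°/24) = 28.77 mm²); the cone at (13, -4) (r1=12→r2=7.5) has section circumradius 8.350 here — a regular 24-gon (area = (24/2)·8.350²·sin(360°/24) = 216.55 mm²); After the difference (first − rest): starting from the cone (28.77 mm²), the cone at (13, -4) misses the remaining region (no effect) — area = 28.77 mm². Checking containment: the cross-section at z = 14.6 is a subset of the cross-section at z = 10.

entirely on top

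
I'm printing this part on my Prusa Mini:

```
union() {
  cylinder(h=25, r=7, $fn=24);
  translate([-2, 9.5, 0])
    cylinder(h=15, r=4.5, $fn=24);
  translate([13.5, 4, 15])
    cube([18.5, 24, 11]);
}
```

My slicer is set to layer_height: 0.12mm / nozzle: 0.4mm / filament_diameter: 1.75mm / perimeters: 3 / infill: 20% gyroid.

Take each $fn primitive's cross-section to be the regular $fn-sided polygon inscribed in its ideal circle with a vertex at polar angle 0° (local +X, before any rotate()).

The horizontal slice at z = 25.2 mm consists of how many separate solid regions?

1

At z = 25.2 mm: the cylinder is absent (z outside [0, 25]); the cylinder at (-2, 9.5) is absent (z outside [0, 15]); the 18.5×24 cube at (13.5, 4) contributes its full rectangle; Taking the union: only the 18.5×24 cube at (13.5, 4) is present, so the union is just that shape — 1 connected region. The result has 1 disconnected region.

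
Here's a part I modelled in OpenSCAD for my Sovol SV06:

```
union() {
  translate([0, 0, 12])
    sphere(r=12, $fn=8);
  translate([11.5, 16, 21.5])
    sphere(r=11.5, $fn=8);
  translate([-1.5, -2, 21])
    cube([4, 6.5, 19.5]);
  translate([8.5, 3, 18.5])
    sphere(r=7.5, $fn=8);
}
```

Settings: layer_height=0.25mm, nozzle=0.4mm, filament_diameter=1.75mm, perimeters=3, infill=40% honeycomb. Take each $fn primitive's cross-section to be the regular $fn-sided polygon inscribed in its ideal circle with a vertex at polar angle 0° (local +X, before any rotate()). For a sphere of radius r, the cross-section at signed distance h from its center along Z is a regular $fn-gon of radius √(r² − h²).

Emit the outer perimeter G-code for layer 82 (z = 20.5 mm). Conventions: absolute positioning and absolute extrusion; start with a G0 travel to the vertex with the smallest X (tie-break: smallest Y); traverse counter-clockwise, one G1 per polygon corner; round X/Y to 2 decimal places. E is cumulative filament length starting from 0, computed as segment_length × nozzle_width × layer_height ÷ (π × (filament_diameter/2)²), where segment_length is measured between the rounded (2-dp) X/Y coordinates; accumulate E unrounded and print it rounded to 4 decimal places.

G0 X-8.47 Y0.00 Z20.50
G1 X-5.99 Y-5.99 E0.2695
G1 X0.00 Y-8.47 E0.5391
G1 X5.99 Y-5.99 E0.8086
G1 X6.98 Y-3.60 E0.9162
G1 X8.50 Y-4.23 E0.9846
G1 X13.61 Y-2.11 E1.2146
G1 X15.73 Y3.00 E1.4446
G1 X14.56 Y5.81 E1.5711
G1 X19.60 Y7.90 E1.7980
G1 X22.96 Y16.00 E2.1626
G1 X19.60 Y24.10 E2.5271
G1 X11.50 Y27.46 E2.8917
G1 X3.40 Y24.10 E3.2563
G1 X0.04 Y16.00 E3.6209
G1 X3.35 Y8.02 E3.9801
G1 X3.02 Y7.22 E4.0160
G1 X0.00 Y8.47 E4.1519
G1 X-5.99 Y5.99 E4.4215
G1 X-8.47 Y0.00 E4.6910

At z = 20.5 mm: the r=12 sphere slices to a regular 8-gon of circumradius 8.471 (√(r²−h²) with h=8.5 from center); the sphere at (11.5, 16): section is a regular 8-gon, circumradius = √(r²−h²) = √(11.5²−1²) = 11.456; the cube at (-1.5, -2) is absent (z outside [21, 40.5]); the r=7.5 sphere at (8.5, 3) contributes a regular 8-gon of circumradius √(7.5²−2²) = 7.228; Taking the union: the regions partially overlap (shared area 82.00 mm²), so overlapping operands fuse into one piece — 1 connected region. The outline is a single polygon with 19 vertices. Extrusion per mm of travel: 0.4 × 0.25 / (π × 0.875²) = 0.041575. Accumulating E over each segment gives final E = 4.6910.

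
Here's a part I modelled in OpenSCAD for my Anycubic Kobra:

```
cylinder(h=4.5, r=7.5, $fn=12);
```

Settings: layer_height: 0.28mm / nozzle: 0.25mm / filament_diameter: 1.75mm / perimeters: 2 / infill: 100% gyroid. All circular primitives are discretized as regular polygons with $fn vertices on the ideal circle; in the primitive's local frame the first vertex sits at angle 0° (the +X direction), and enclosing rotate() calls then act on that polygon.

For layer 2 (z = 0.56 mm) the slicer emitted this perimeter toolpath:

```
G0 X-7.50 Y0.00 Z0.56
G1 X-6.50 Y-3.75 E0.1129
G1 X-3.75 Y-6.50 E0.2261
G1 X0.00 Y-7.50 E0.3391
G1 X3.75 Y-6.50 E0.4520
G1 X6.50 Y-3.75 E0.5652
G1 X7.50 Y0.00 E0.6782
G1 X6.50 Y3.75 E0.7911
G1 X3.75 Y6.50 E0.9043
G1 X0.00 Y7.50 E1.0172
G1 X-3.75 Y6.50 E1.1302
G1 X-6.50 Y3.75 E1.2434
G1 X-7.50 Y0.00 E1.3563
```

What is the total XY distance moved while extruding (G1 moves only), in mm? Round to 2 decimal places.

Sum the Euclidean lengths of each G1 segment: total = 46.60 mm.

46.60 mm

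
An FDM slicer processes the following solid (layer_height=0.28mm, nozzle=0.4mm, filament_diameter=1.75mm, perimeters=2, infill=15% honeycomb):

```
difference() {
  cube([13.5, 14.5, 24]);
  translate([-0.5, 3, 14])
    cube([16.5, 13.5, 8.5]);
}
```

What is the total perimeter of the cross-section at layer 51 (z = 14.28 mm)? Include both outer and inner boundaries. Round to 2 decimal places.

33.00 mm

At z = 14.28 mm: the 13.5×14.5 cube contributes its full rectangle (perimeter 56.00 mm); the 16.5×13.5 cube at (-0.5, 3) contributes its full rectangle (perimeter 60.00 mm); After the difference (first − rest): starting from the 13.5×14.5 cube, the 16.5×13.5 cube at (-0.5, 3) partially overlaps it — only the 155.25 mm² overlap (of its 222.75 mm²) is removed, clipping the outline — boundary = 33.00 mm. Overall, the cross-section is a single solid region. Total boundary length (outer) = 33.00 mm.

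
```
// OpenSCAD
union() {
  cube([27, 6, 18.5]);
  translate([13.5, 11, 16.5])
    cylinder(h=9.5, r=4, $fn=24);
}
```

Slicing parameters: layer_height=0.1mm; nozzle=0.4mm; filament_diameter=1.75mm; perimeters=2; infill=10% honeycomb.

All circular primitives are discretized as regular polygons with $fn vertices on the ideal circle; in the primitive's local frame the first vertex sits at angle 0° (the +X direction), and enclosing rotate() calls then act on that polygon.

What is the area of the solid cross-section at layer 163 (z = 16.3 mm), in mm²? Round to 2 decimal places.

At z = 16.3 mm: the 27×6 cube contributes its full rectangle (area 162.00 mm²); the cylinder at (13.5, 11) is not intersected at this z (z outside [16.5, 26]); Taking the union: only the 27×6 cube is present, so the union is just that shape — area = 162.00 mm². Overall, the cross-section is a single solid region. Net area = 162.00 mm².

162.00 mm²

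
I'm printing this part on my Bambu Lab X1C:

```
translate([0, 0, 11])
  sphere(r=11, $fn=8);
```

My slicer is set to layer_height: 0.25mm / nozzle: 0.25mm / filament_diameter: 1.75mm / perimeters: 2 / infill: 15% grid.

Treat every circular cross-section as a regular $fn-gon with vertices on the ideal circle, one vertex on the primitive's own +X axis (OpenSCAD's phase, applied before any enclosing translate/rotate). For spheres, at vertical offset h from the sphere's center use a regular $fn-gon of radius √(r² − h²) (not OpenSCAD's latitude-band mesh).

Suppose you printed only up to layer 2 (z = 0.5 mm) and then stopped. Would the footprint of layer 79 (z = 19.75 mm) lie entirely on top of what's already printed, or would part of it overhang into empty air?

part overhangs

Compare the two slices. At z = 0.5: the sphere: section is a regular 8-gon, circumradius = √(r²−h²) = √(11²−10.5²) = 3.279 (area = (8/2)·3.279²·sin(360°/8) = 30.41 mm²). At z = 19.75: the sphere: section is a regular 8-gon, circumradius = √(r²−h²) = √(11²−8.75²) = 6.666 (area = (8/2)·6.666²·sin(360°/8) = 125.69 mm²). Checking containment: at z = 19.75 the cross-section extends beyond the z = 0.5 cross-section by about 95.28 mm².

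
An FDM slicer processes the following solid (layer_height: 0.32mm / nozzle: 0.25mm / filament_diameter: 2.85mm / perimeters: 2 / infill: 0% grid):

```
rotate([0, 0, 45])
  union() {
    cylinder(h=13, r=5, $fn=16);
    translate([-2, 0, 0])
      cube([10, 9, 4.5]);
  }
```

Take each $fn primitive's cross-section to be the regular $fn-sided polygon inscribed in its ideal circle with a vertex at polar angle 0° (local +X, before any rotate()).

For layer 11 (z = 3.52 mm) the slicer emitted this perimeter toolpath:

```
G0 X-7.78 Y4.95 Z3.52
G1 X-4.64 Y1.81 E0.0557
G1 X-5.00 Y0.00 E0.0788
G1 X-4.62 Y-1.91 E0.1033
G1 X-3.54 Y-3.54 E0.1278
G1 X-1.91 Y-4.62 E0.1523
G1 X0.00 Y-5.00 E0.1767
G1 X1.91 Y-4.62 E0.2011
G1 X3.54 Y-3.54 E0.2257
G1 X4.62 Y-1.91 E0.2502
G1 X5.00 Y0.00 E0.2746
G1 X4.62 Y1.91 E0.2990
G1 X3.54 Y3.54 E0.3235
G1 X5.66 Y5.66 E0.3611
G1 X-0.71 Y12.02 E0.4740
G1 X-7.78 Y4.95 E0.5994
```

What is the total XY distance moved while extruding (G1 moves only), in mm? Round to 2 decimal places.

47.80 mm

Sum the Euclidean lengths of each G1 segment: total = 47.80 mm.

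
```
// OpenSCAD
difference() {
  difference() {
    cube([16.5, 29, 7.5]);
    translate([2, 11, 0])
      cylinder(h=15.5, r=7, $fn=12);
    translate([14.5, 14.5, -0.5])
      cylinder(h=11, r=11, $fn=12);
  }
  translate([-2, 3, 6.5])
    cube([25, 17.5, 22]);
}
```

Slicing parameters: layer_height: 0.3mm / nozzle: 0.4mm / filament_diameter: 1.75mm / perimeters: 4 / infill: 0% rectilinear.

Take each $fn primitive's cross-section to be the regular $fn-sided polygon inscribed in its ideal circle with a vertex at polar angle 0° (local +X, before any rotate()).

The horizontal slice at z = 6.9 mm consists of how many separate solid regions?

At z = 6.9 mm: the cube (footprint 16.5×29) is included at this height; the cylinder at (2, 11): section is a regular 12-gon, circumradius r=7; the r=11 cylinder at (14.5, 14.5) contributes a regular 12-gon of circumradius 11; Taking the first minus the rest: starting from the 16.5×29 cube, the r=7 cylinder at (2, 11) partially overlaps it — only the 100.43 mm² overlap (of its 147.00 mm²) is removed, clipping the outline; the r=11 cylinder at (14.5, 14.5) partially overlaps it — only the 188.23 mm² overlap (of its 363.00 mm²) is removed, clipping the outline — 2 connected regions; the 25×17.5 cube at (-2, 3) contributes its full rectangle; Taking the first minus the rest: starting from the result so far, the 25×17.5 cube at (-2, 3) partially overlaps it — only the 39.23 mm² overlap (of its 437.50 mm²) is removed, clipping the outline — 2 connected regions. The result has 2 disconnected regions.

2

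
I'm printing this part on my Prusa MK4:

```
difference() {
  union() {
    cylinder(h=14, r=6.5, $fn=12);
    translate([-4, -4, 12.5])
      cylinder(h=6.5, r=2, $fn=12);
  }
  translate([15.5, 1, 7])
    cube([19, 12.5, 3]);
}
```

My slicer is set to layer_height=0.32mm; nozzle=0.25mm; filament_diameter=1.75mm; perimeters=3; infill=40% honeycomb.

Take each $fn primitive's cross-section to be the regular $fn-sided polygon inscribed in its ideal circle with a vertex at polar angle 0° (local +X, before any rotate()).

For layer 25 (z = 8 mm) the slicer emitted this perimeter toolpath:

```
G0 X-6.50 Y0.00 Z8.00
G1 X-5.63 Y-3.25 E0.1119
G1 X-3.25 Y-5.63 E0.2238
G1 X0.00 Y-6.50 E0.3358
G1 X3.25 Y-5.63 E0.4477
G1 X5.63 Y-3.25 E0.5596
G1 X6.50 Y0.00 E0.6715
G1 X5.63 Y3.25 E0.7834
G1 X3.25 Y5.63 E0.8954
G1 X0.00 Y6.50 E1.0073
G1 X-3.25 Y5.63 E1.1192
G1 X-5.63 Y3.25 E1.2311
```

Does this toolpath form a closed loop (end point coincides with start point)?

Start point (G0): (-6.50, 0.00). End point (last G1): the path does not return to the start — open.

no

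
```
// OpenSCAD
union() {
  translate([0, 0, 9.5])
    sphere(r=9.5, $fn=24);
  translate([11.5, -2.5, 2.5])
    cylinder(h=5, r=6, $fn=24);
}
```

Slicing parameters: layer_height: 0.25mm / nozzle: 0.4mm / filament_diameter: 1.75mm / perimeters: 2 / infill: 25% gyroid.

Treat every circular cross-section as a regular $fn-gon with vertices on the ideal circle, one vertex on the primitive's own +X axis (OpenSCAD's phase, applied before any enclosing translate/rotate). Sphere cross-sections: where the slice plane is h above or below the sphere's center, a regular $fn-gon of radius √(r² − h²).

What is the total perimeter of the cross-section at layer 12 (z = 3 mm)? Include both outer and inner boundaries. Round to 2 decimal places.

At z = 3 mm: the sphere: section is a regular 24-gon, circumradius = √(r²−h²) = √(9.5²−6.5²) = 6.928 (perimeter = 2·24·6.928·sin(180°/24) = 43.41 mm); the cylinder at (11.5, -2.5): section is a regular 24-gon, circumradius r=6 (perimeter = 2·24·6.000·sin(180°/24) = 37.59 mm); Taking the union: the regions partially overlap (shared area 3.76 mm²), so the edge portions inside another operand are dropped and the merged outline is re-measured after clipping — boundary = 70.42 mm. Overall, the cross-section is a single solid region. Total boundary length (outer) = 70.42 mm.

70.42 mm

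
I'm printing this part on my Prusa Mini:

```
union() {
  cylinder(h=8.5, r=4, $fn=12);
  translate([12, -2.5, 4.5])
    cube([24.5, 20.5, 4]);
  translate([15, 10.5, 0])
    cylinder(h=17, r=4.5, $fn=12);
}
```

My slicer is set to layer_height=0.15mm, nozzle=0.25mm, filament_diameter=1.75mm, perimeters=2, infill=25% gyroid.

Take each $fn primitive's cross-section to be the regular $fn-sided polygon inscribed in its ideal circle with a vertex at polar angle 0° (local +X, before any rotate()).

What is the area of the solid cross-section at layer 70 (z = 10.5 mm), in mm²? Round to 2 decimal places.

60.75 mm²

At z = 10.5 mm: the cylinder is not intersected at this z (z outside [0, 8.5]); the cube at (12, -2.5) is not intersected at this z (z outside [4.5, 8.5]); the r=4.5 cylinder at (15, 10.5) gives a regular 12-gon of circumradius 4.5 (constant along its height) (area = (12/2)·4.500²·sin(360°/12) = 60.75 mm²); Merging all regions: only the r=4.5 cylinder at (15, 10.5) is present, so the union is just that shape — area = 60.75 mm². Overall, the cross-section is a single solid region. Net area = 60.75 mm².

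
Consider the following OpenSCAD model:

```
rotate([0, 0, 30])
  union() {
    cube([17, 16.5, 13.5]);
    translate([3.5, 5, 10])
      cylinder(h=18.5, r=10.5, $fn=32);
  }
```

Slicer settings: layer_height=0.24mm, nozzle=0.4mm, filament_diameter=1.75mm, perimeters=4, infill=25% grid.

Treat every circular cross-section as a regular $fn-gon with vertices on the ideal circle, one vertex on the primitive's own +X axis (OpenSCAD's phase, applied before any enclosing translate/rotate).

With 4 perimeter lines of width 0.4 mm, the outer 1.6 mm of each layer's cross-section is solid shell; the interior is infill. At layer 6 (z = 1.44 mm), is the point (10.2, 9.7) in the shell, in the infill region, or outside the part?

infill

At z = 1.44 mm: the 17×16.5 cube contributes its full rectangle; the cylinder at (3.5, 5) is absent (z outside [10, 28.5]); Merging all regions: only the 17×16.5 cube is present, so the union is just that shape — 1 connected region; (whole slice rotated 30° about Z — lengths, areas and connectivity unchanged). Overall, the cross-section is a single solid region. Undo the 30° rotation: the query point maps to (13.683, 3.300) in the un-rotated model frame. The nearest boundary edge runs (0.00, 0.00)→(17.00, 0.00); distance from the point to it = 3.30 mm. The point is inside the cross-section and 3.30 mm from the nearest boundary — more than the 1.6 mm shell width (4 × 0.4), so it's in the infill interior.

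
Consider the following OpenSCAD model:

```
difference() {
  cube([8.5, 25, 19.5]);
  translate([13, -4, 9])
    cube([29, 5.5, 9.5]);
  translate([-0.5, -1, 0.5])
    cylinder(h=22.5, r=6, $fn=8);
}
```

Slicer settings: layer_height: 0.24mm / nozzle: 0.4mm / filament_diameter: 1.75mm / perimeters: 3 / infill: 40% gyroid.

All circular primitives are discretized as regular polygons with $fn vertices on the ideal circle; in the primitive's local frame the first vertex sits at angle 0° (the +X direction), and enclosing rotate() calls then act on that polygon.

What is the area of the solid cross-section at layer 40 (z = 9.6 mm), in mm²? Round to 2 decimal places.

At z = 9.6 mm: the cube (footprint 8.5×25) is included at this height (area 212.50 mm²); the cube at (13, -4) is present — its section is the full 29×5.5 rectangle (area 159.50 mm²); the r=6 cylinder at (-0.5, -1) contributes a regular 8-gon of circumradius 6 (area = (8/2)·6.000²·sin(360°/8) = 101.82 mm²); After the difference (first − rest): starting from the 8.5×25 cube (212.50 mm²), the 29×5.5 cube at (13, -4) misses the remaining region (no effect); the r=6 cylinder at (-0.5, -1) partially overlaps it — only the 17.21 mm² overlap (of its 101.82 mm²) is removed, clipping the outline — area = 195.29 mm². Overall, the cross-section is a single solid region. Net area = 195.29 mm².

195.29 mm²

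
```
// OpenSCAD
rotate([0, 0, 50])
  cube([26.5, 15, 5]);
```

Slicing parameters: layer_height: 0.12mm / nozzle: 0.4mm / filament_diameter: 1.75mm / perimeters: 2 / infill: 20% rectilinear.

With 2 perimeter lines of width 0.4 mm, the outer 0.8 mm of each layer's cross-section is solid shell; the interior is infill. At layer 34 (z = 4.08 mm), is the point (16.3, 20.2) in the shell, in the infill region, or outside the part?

shell

At z = 4.08 mm: the cube (footprint 26.5×15) is included at this height; (rotated 50° about Z; rotation is an isometry so areas/perimeters/island counts are preserved). Overall, the cross-section is a single solid region. Undo the 50° rotation: the query point maps to (25.952, 0.498) in the un-rotated model frame. The nearest boundary edge runs (0.00, 0.00)→(26.50, 0.00); distance from the point to it = 0.50 mm. The point is inside the cross-section, 0.50 mm from the nearest boundary — within the 0.8 mm shell band (2 × 0.4).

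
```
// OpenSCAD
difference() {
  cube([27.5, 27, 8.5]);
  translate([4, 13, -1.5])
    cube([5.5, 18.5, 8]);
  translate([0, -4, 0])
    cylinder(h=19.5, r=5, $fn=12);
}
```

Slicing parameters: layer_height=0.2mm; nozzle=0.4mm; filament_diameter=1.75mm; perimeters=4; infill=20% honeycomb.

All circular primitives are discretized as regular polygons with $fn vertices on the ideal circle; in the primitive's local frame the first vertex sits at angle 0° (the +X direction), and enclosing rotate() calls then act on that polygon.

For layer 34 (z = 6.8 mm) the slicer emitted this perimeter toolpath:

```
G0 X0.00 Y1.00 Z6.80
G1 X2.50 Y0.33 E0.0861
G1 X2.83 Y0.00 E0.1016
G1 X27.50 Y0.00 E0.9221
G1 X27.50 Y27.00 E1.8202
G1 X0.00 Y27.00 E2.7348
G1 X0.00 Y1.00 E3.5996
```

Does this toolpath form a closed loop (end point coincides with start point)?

yes

Start point (G0): (0.00, 1.00). End point (last G1): the path returns to the start — closed.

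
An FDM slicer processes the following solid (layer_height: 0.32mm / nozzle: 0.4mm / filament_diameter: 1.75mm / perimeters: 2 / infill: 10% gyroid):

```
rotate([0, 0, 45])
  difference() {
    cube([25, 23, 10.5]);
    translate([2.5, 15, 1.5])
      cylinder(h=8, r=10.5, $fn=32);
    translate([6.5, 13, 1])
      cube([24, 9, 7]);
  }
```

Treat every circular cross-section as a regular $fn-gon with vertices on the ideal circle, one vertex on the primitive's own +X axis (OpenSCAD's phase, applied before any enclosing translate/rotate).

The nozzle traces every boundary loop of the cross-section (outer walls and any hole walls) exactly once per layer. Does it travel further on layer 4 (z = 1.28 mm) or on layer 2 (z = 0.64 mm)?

Layer 4 (z = 1.28): the cube is present — its section is the full 25×23 rectangle (perimeter 96.00 mm); the cylinder at (2.5, 15) does not reach this height (z outside [1.5, 9.5]); the 24×9 cube at (6.5, 13) contributes its full rectangle (perimeter 66.00 mm); After the difference (first − rest): starting from the 25×23 cube, the 24×9 cube at (6.5, 13) partially overlaps it — only the 166.50 mm² overlap (of its 216.00 mm²) is removed, clipping the outline — boundary = 133.00 mm; (whole slice rotated 45° about Z — lengths, areas and connectivity unchanged). So its perimeter = 133.00 mm. Layer 2 (z = 0.64): the 25×23 cube contributes its full rectangle (perimeter 96.00 mm); the cylinder at (2.5, 15) does not reach this height (z outside [1.5, 9.5]); the cube at (6.5, 13) does not reach this height (z outside [1, 8]); Taking the first minus the rest: none of the subtracted shapes is present at this height, so the 25×23 cube is unchanged — boundary = 96.00 mm; (rotated 45° about Z; rotation is an isometry so areas/perimeters/island counts are preserved). So its perimeter = 96.00 mm. Layer 4 is larger (133.00 vs 96.00 mm).

layer 4 (z = 1.28 mm)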